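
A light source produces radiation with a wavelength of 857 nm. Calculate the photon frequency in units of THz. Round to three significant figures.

Take c = 2.99792458e8 m/s.
First convert: λ = 857 nm = 8.57e-7 m.
For a photon f = c/λ, so f = 3.498e14 Hz.
Converting to THz: f = 349.8 THz ≈ 350 THz.

350 THz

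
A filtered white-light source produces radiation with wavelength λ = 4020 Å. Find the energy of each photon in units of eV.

Take h = 6.62607015·10^-34 J·s, c = 2.99792458·10^8 m/s, 1 eV = 1.602176634·10^-19 J.
First convert: λ = 4020 Å = 4.02·10^-7 m.
Apply E = hc/λ: E = 4.941·10^-19 J.
Converting to eV: E = 3.084 eV ≈ 3.08 eV.

3.08 eV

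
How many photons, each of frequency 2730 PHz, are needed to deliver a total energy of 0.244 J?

1.35e14 photons

Per-photon energy: E = 1.809e-15 J (from frequency = 2730 PHz).
N = E_total / E_photon = 0.244 J / 1.809e-15 J = 1.35e14.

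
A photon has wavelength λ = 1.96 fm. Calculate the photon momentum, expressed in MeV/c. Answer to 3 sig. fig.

633 MeV/c

Use h = 6.62607015e-34 J·s, c = 2.99792458e8 m/s, 1 eV = 1.602176634e-19 J.
First convert: λ = 1.96 fm = 1.96e-15 m.
For a photon p = h/λ, so p = 3.381e-19 kg·m/s.
Converting to MeV/c: p = 632.6 MeV/c ≈ 633 MeV/c.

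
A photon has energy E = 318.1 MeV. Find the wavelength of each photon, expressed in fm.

3.90 fm

Use h = 6.62607015e-34 J·s, c = 2.99792458e8 m/s, 1 eV = 1.602176634e-19 J.
Convert to SI: E = 318.1 MeV = 5.0965e-11 J.
Apply λ = hc/E: λ = 3.898e-15 m.
Converting to fm: λ = 3.898 fm ≈ 3.90 fm.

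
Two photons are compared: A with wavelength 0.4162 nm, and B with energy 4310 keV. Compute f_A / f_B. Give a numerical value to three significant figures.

6.91e-4

f_A = 7.203e17 Hz (from wavelength = 0.4162 nm, via f = c/λ).
f_B = 1.042e21 Hz (from energy = 4310 keV, via f = E/h).
Ratio = 7.203e17 / 1.042e21 = 6.91e-4.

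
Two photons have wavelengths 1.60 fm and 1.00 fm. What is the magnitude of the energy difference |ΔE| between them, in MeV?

465 MeV

Using E = hc/λ: E₁ = 1.242 × 10^-10 J, E₂ = 1.986 × 10^-10 J.
|ΔE| = |1.242 × 10^-10 − 1.986 × 10^-10| = 7.45 × 10^-11 J = 465 MeV.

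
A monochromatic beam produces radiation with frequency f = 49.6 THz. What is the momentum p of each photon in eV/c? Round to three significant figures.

0.205 eV/c

Use h = 6.62607015 × 10^-34 J·s, c = 2.99792458 × 10^8 m/s, 1 eV = 1.602176634 × 10^-19 J.
First convert: f = 49.6 THz = 4.96 × 10^13 Hz.
The photon relation is p = hf/c, giving p = 1.096 × 10^-28 kg·m/s.
Converting to eV/c: p = 0.2051 eV/c ≈ 0.205 eV/c.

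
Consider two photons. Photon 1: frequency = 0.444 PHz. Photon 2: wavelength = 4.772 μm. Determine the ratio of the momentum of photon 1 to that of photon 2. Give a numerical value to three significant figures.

p_1 = 9.813 × 10^-28 kg·m/s (from frequency = 0.444 PHz, via p = hf/c).
p_2 = 1.389 × 10^-28 kg·m/s (from wavelength = 4.772 μm, via p = h/λ).
Ratio = 9.813 × 10^-28 / 1.389 × 10^-28 = 7.07.

7.07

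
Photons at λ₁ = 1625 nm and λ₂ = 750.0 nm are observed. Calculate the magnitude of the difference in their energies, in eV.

Using E = hc/λ: E₁ = 1.2224e-19 J, E₂ = 2.6486e-19 J.
|ΔE| = |1.2224e-19 − 2.6486e-19| = 1.43e-19 J = 0.890 eV.

0.890 eV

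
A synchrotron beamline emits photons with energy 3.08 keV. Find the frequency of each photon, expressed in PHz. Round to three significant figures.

Take h = 6.62607015 × 10^-34 J·s, 1 eV = 1.602176634 × 10^-19 J.
First convert: E = 3.08 keV = 4.9347 × 10^-16 J.
Apply f = E/h: f = 7.447 × 10^17 Hz.
Converting to PHz: f = 744.7 PHz ≈ 745 PHz.

745 PHz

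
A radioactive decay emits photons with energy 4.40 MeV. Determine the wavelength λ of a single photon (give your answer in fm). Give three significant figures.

282 fm

Take h = 6.62607015·10^-34 J·s, c = 2.99792458·10^8 m/s, 1 eV = 1.602176634·10^-19 J.
In SI units: E = 4.40 MeV = 7.0496·10^-13 J.
Apply λ = hc/E: λ = 2.818·10^-13 m.
Converting to fm: λ = 281.8 fm ≈ 282 fm.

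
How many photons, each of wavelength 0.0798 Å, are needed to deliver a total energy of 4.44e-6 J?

Per-photon energy: E = 2.489e-14 J (from wavelength = 0.0798 Å).
N = E_total / E_photon = 4.44e-6 J / 2.489e-14 J = 1.78e8.

1.78e8 photons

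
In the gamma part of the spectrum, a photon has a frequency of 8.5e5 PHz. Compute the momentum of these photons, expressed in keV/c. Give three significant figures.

Take h = 6.62607015e-34 J·s, c = 2.99792458e8 m/s, 1 eV = 1.602176634e-19 J.
In SI units: f = 8.5e5 PHz = 8.5e20 Hz.
Since p = hf/c for a photon, p = 1.879e-21 kg·m/s.
Converting to keV/c: p = 3515 keV/c ≈ 3520 keV/c.

3520 keV/c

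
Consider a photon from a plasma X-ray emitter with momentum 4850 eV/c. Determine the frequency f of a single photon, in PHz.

1170 PHz

First convert: p = 4850 eV/c = 2.5920·10^-24 kg·m/s.
Since f = pc/h for a photon, f = 1.173·10^18 Hz.
Converting to PHz: f = 1173 PHz ≈ 1170 PHz.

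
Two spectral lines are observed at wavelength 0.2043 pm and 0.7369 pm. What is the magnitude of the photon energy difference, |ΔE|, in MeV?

4.39 MeV

Using E = hc/λ: E₁ = 9.7232e-13 J, E₂ = 2.6957e-13 J.
|ΔE| = |9.7232e-13 − 2.6957e-13| = 7.03e-13 J = 4.39 MeV.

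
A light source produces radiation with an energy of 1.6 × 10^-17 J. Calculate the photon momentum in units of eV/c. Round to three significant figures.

Since p = E/c for a photon, p = 5.337 × 10^-26 kg·m/s.
Converting to eV/c: p = 99.86 eV/c ≈ 99.9 eV/c.

99.9 eV/c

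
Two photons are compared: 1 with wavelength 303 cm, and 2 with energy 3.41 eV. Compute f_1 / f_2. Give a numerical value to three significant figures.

1.20e-7

f_1 = 9.894e7 Hz (from wavelength = 303 cm, via f = c/λ).
f_2 = 8.245e14 Hz (from energy = 3.41 eV, via f = E/h).
Ratio = 9.894e7 / 8.245e14 = 1.20e-7.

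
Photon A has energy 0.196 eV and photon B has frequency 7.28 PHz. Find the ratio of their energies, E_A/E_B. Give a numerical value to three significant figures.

6.51 × 10^-3

E_A = 3.140 × 10^-20 J (from energy = 0.196 eV, via E given directly).
E_B = 4.824 × 10^-18 J (from frequency = 7.28 PHz, via E = hf).
Ratio = 3.140 × 10^-20 / 4.824 × 10^-18 = 6.51 × 10^-3.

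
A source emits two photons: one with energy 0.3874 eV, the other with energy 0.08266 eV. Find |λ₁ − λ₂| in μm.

Using λ = hc/E: λ₁ = 3.2004 × 10^-6 m, λ₂ = 1.4999 × 10^-5 m.
|Δλ| = |3.2004 × 10^-6 − 1.4999 × 10^-5| = 1.18 × 10^-5 m = 11.8 μm.

11.8 μm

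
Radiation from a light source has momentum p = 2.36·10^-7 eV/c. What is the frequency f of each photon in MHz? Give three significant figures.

57.1 MHz

Take h = 6.62607015·10^-34 J·s, c = 2.99792458·10^8 m/s, 1 eV = 1.602176634·10^-19 J.
Convert to SI: p = 2.36·10^-7 eV/c = 1.2613·10^-34 kg·m/s.
The photon relation is f = pc/h, giving f = 5.706·10^7 Hz.
Converting to MHz: f = 57.06 MHz ≈ 57.1 MHz.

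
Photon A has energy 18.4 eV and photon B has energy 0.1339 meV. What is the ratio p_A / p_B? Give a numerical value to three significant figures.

p_A = 9.833e-27 kg·m/s (from energy = 18.4 eV, via p = E/c).
p_B = 7.156e-32 kg·m/s (from energy = 0.1339 meV, via p = E/c).
Ratio = 9.833e-27 / 7.156e-32 = 1.37e5.

1.37e5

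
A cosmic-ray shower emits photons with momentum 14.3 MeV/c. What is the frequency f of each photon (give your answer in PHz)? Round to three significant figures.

Take h = 6.62607015e-34 J·s, c = 2.99792458e8 m/s, 1 eV = 1.602176634e-19 J.
Convert to SI: p = 14.3 MeV/c = 7.6423e-21 kg·m/s.
Apply f = pc/h: f = 3.458e21 Hz.
Converting to PHz: f = 3.458e6 PHz ≈ 3.46e6 PHz.

3.46e6 PHz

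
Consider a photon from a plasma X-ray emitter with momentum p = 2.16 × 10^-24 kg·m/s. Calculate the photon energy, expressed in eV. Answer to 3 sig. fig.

Since E = pc for a photon, E = 6.476 × 10^-16 J.
Converting to eV: E = 4042 eV ≈ 4040 eV.

4040 eV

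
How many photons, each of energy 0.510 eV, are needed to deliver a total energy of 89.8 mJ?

Per-photon energy: E = 8.171 × 10^-20 J (from energy = 0.510 eV).
N = E_total / E_photon = 0.0898 J / 8.171 × 10^-20 J = 1.10 × 10^18.

1.10 × 10^18 photons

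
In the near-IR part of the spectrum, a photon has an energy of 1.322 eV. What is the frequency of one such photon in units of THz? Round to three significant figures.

320 THz

Convert to SI: E = 1.322 eV = 2.1181 × 10^-19 J.
For a photon f = E/h, so f = 3.197 × 10^14 Hz.
Converting to THz: f = 319.7 THz ≈ 320 THz.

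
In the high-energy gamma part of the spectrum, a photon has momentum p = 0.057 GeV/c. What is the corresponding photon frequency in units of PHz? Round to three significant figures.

Use h = 6.62607015 × 10^-34 J·s, c = 2.99792458 × 10^8 m/s, 1 eV = 1.602176634 × 10^-19 J.
First convert: p = 0.057 GeV/c = 3.0462 × 10^-20 kg·m/s.
Apply f = pc/h: f = 1.378 × 10^22 Hz.
Converting to PHz: f = 1.378 × 10^7 PHz ≈ 1.38 × 10^7 PHz.

1.38 × 10^7 PHz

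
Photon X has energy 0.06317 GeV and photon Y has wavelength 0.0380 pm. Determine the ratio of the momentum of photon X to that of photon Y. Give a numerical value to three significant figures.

1.94

p_X = 3.376·10^-20 kg·m/s (from energy = 0.06317 GeV, via p = E/c).
p_Y = 1.744·10^-20 kg·m/s (from wavelength = 0.0380 pm, via p = h/λ).
Ratio = 3.376·10^-20 / 1.744·10^-20 = 1.94.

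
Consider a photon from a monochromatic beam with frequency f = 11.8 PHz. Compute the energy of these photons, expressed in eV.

48.8 eV

Use h = 6.62607015e-34 J·s, 1 eV = 1.602176634e-19 J.
Convert to SI: f = 11.8 PHz = 1.18e16 Hz.
Since E = hf for a photon, E = 7.819e-18 J.
Converting to eV: E = 48.80 eV ≈ 48.8 eV.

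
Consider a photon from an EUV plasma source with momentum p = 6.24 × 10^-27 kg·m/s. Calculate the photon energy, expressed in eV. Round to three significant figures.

11.7 eV

The photon relation is E = pc, giving E = 1.871 × 10^-18 J.
Converting to eV: E = 11.68 eV ≈ 11.7 eV.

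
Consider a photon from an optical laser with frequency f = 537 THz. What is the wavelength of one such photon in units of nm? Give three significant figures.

First convert: f = 537 THz = 5.37e14 Hz.
Since λ = c/f for a photon, λ = 5.583e-7 m.
Converting to nm: λ = 558.3 nm ≈ 558 nm.

558 nm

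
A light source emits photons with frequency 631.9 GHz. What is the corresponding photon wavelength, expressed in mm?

0.474 mm

Use c = 2.99792458e8 m/s.
First convert: f = 631.9 GHz = 6.319e11 Hz.
For a photon λ = c/f, so λ = 4.744e-4 m.
Converting to mm: λ = 0.4744 mm ≈ 0.474 mm.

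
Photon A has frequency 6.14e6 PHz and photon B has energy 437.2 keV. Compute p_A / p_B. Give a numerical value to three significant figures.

p_A = 1.357e-20 kg·m/s (from frequency = 6.14e6 PHz, via p = hf/c).
p_B = 2.337e-22 kg·m/s (from energy = 437.2 keV, via p = E/c).
Ratio = 1.357e-20 / 2.337e-22 = 58.1.

58.1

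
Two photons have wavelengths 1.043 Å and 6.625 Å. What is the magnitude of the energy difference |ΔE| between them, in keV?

10.0 keV

Using E = hc/λ: E₁ = 1.9046 × 10^-15 J, E₂ = 2.9984 × 10^-16 J.
|ΔE| = |1.9046 × 10^-15 − 2.9984 × 10^-16| = 1.60 × 10^-15 J = 10.0 keV.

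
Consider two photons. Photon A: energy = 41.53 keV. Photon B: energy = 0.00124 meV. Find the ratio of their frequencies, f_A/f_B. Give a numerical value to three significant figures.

3.35e10

f_A = 1.004e19 Hz (from energy = 41.53 keV, via f = E/h).
f_B = 2.998e8 Hz (from energy = 0.00124 meV, via f = E/h).
Ratio = 1.004e19 / 2.998e8 = 3.35e10.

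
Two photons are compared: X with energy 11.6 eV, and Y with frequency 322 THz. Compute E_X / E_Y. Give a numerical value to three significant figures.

8.71

E_X = 1.859e-18 J (from energy = 11.6 eV, via E given directly).
E_Y = 2.134e-19 J (from frequency = 322 THz, via E = hf).
Ratio = 1.859e-18 / 2.134e-19 = 8.71.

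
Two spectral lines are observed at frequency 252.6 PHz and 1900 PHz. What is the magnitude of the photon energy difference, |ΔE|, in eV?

Using E = hf: E₁ = 1.6737e-16 J, E₂ = 1.2590e-15 J.
|ΔE| = |1.6737e-16 − 1.2590e-15| = 1.09e-15 J = 6810 eV.

6810 eV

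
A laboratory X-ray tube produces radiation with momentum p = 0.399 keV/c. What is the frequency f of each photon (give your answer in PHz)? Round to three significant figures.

(h = 6.62607015·10^-34 J·s, c = 2.99792458·10^8 m/s, 1 eV = 1.602176634·10^-19 J.)
In SI units: p = 0.399 keV/c = 2.1324·10^-25 kg·m/s.
For a photon f = pc/h, so f = 9.648·10^16 Hz.
Converting to PHz: f = 96.48 PHz ≈ 96.5 PHz.

96.5 PHz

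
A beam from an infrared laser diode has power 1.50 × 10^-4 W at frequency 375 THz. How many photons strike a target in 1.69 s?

1.02 × 10^15 photons

Total energy: E_total = P·t = 1.50 × 10^-4 × 1.69 = 2.535 × 10^-4 J.
Per-photon energy: E = 2.485 × 10^-19 J.
N = E_total / E_photon = 1.02 × 10^15.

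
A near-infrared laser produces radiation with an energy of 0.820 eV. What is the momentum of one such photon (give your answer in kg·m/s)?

First convert: E = 0.820 eV = 1.3138e-19 J.
For a photon p = E/c, so p = 4.382e-28 kg·m/s.
So p ≈ 4.38e-28 kg·m/s.

4.38e-28 kg·m/s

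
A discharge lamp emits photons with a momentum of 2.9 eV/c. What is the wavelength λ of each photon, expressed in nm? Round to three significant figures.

428 nm

First convert: p = 2.9 eV/c = 1.5498e-27 kg·m/s.
Apply λ = h/p: λ = 4.275e-7 m.
Converting to nm: λ = 427.5 nm ≈ 428 nm.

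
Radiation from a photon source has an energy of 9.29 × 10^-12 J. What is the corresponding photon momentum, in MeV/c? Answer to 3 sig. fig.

Take c = 2.99792458 × 10^8 m/s, 1 eV = 1.602176634 × 10^-19 J.
For a photon p = E/c, so p = 3.099 × 10^-20 kg·m/s.
Converting to MeV/c: p = 57.98 MeV/c ≈ 58.0 MeV/c.

58.0 MeV/c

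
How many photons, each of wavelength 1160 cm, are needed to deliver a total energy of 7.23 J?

4.22e26 photons

Per-photon energy: E = 1.712e-26 J (from wavelength = 1160 cm).
N = E_total / E_photon = 7.23 J / 1.712e-26 J = 4.22e26.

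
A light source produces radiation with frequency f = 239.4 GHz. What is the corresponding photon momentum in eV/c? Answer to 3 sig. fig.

9.90·10^-4 eV/c

In SI units: f = 239.4 GHz = 2.394·10^11 Hz.
Apply p = hf/c: p = 5.291·10^-31 kg·m/s.
Converting to eV/c: p = 9.901·10^-4 eV/c ≈ 9.90·10^-4 eV/c.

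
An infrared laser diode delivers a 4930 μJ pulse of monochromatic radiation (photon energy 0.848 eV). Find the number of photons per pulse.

3.63e16 photons

Per-photon energy: E = 1.359e-19 J (from energy = 0.848 eV).
N = E_total / E_photon = 0.00493 J / 1.359e-19 J = 3.63e16.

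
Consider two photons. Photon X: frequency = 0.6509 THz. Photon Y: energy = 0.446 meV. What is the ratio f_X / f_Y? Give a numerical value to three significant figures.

6.04

f_X = 6.509·10^11 Hz (from frequency = 0.6509 THz, via f given directly).
f_Y = 1.078·10^11 Hz (from energy = 0.446 meV, via f = E/h).
Ratio = 6.509·10^11 / 1.078·10^11 = 6.04.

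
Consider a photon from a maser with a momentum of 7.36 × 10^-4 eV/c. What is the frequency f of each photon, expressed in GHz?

In SI units: p = 7.36 × 10^-4 eV/c = 3.9334 × 10^-31 kg·m/s.
Since f = pc/h for a photon, f = 1.780 × 10^11 Hz.
Converting to GHz: f = 178.0 GHz ≈ 178 GHz.

178 GHz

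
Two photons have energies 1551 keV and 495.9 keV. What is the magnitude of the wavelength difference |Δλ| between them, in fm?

Using λ = hc/E: λ₁ = 7.9938·10^-13 m, λ₂ = 2.5002·10^-12 m.
|Δλ| = |7.9938·10^-13 − 2.5002·10^-12| = 1.70·10^-12 m = 1700 fm.

1700 fm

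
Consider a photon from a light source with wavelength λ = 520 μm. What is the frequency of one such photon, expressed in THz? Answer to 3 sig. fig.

0.577 THz

First convert: λ = 520 μm = 5.2e-4 m.
Apply f = c/λ: f = 5.765e11 Hz.
Converting to THz: f = 0.5765 THz ≈ 0.577 THz.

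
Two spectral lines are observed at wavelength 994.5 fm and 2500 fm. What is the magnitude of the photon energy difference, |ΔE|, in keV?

751 keV

Using E = hc/λ: E₁ = 1.9974 × 10^-13 J, E₂ = 7.9458 × 10^-14 J.
|ΔE| = |1.9974 × 10^-13 − 7.9458 × 10^-14| = 1.20 × 10^-13 J = 751 keV.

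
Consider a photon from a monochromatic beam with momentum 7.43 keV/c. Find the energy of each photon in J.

In SI units: p = 7.43 keV/c = 3.9708 × 10^-24 kg·m/s.
The photon relation is E = pc, giving E = 1.190 × 10^-15 J.
So E ≈ 1.19 × 10^-15 J.

1.19 × 10^-15 J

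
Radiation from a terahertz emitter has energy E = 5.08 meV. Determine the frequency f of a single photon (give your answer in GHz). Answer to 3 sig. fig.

In SI units: E = 5.08 meV = 8.1391 × 10^-22 J.
Since f = E/h for a photon, f = 1.228 × 10^12 Hz.
Converting to GHz: f = 1228 GHz ≈ 1230 GHz.

1230 GHz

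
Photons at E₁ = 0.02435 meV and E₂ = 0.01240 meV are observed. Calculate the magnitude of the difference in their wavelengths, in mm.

Using λ = hc/E: λ₁ = 0.050918 m, λ₂ = 0.099987 m.
|Δλ| = |0.050918 − 0.099987| = 0.0491 m = 49.1 mm.

49.1 mm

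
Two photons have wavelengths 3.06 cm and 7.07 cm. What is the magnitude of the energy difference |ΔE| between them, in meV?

0.0230 meV

Using E = hc/λ: E₁ = 6.492 × 10^-24 J, E₂ = 2.810 × 10^-24 J.
|ΔE| = |6.492 × 10^-24 − 2.810 × 10^-24| = 3.68 × 10^-24 J = 0.0230 meV.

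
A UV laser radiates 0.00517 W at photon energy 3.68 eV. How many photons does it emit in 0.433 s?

3.80·10^15 photons

Total energy: E_total = P·t = 0.00517 × 0.433 = 0.002239 J.
Per-photon energy: E = 5.896·10^-19 J.
N = E_total / E_photon = 3.80·10^15.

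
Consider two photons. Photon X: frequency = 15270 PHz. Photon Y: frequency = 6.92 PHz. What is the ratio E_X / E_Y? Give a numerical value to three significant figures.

E_X = 1.012e-14 J (from frequency = 15270 PHz, via E = hf).
E_Y = 4.585e-18 J (from frequency = 6.92 PHz, via E = hf).
Ratio = 1.012e-14 / 4.585e-18 = 2210.

2210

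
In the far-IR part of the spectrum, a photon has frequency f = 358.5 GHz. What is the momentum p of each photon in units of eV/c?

Take h = 6.62607015e-34 J·s, c = 2.99792458e8 m/s, 1 eV = 1.602176634e-19 J.
Convert to SI: f = 358.5 GHz = 3.585e11 Hz.
The photon relation is p = hf/c, giving p = 7.924e-31 kg·m/s.
Converting to eV/c: p = 0.001483 eV/c ≈ 1.48e-3 eV/c.

1.48e-3 eV/c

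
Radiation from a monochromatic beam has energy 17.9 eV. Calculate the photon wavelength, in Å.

693 Å

(h = 6.62607015e-34 J·s, c = 2.99792458e8 m/s, 1 eV = 1.602176634e-19 J.)
First convert: E = 17.9 eV = 2.8679e-18 J.
For a photon λ = hc/E, so λ = 6.926e-8 m.
Converting to Å: λ = 692.6 Å ≈ 693 Å.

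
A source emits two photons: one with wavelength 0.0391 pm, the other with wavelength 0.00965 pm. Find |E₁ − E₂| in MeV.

96.8 MeV

Using E = hc/λ: E₁ = 5.080 × 10^-12 J, E₂ = 2.058 × 10^-11 J.
|ΔE| = |5.080 × 10^-12 − 2.058 × 10^-11| = 1.55 × 10^-11 J = 96.8 MeV.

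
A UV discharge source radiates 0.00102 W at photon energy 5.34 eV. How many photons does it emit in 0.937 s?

1.12 × 10^15 photons

Total energy: E_total = P·t = 0.00102 × 0.937 = 9.557 × 10^-4 J.
Per-photon energy: E = 8.556 × 10^-19 J.
N = E_total / E_photon = 1.12 × 10^15.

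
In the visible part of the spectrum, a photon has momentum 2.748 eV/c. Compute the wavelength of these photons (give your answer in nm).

451 nm

In SI units: p = 2.748 eV/c = 1.4686·10^-27 kg·m/s.
Apply λ = h/p: λ = 4.512·10^-7 m.
Converting to nm: λ = 451.2 nm ≈ 451 nm.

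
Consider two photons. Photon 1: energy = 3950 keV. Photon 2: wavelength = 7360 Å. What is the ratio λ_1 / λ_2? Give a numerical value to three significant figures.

4.26e-7

λ_1 = 3.139e-13 m (from energy = 3950 keV, via λ = hc/E).
λ_2 = 7.360e-7 m (from wavelength = 7360 Å, via λ given directly).
Ratio = 3.139e-13 / 7.360e-7 = 4.26e-7.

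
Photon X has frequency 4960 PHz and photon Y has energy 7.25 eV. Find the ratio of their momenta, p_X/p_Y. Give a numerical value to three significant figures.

2830

p_X = 1.096 × 10^-23 kg·m/s (from frequency = 4960 PHz, via p = hf/c).
p_Y = 3.875 × 10^-27 kg·m/s (from energy = 7.25 eV, via p = E/c).
Ratio = 1.096 × 10^-23 / 3.875 × 10^-27 = 2830.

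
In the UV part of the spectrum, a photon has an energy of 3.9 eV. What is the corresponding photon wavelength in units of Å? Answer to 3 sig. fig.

In SI units: E = 3.9 eV = 6.2485e-19 J.
The photon relation is λ = hc/E, giving λ = 3.179e-7 m.
Converting to Å: λ = 3179 Å ≈ 3180 Å.

3180 Å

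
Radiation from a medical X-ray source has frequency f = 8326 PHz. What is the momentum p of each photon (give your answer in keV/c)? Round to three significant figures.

34.4 keV/c

In SI units: f = 8326 PHz = 8.326 × 10^18 Hz.
Apply p = hf/c: p = 1.840 × 10^-23 kg·m/s.
Converting to keV/c: p = 34.43 keV/c ≈ 34.4 keV/c.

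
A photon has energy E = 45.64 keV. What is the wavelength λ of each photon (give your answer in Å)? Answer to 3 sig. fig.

Use h = 6.62607015·10^-34 J·s, c = 2.99792458·10^8 m/s, 1 eV = 1.602176634·10^-19 J.
In SI units: E = 45.64 keV = 7.3123·10^-15 J.
The photon relation is λ = hc/E, giving λ = 2.717·10^-11 m.
Converting to Å: λ = 0.2717 Å ≈ 0.272 Å.

0.272 Å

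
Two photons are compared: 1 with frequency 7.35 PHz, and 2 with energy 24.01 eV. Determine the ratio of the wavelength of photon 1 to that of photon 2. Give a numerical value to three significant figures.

0.790

λ_1 = 4.079e-8 m (from frequency = 7.35 PHz, via λ = c/f).
λ_2 = 5.164e-8 m (from energy = 24.01 eV, via λ = hc/E).
Ratio = 4.079e-8 / 5.164e-8 = 0.790.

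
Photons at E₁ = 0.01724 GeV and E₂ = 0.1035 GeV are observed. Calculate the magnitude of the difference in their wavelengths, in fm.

Using λ = hc/E: λ₁ = 7.1917·10^-14 m, λ₂ = 1.1979·10^-14 m.
|Δλ| = |7.1917·10^-14 − 1.1979·10^-14| = 5.99·10^-14 m = 59.9 fm.

59.9 fm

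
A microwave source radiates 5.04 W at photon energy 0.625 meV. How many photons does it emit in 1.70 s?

8.56·10^22 photons

Total energy: E_total = P·t = 5.04 × 1.70 = 8.568 J.
Per-photon energy: E = 1.001·10^-22 J.
N = E_total / E_photon = 8.56·10^22.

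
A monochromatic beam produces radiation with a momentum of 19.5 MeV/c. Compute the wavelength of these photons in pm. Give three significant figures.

0.0636 pm

(h = 6.62607015 × 10^-34 J·s, c = 2.99792458 × 10^8 m/s, 1 eV = 1.602176634 × 10^-19 J.)
Convert to SI: p = 19.5 MeV/c = 1.0421 × 10^-20 kg·m/s.
Since λ = h/p for a photon, λ = 6.358 × 10^-14 m.
Converting to pm: λ = 0.06358 pm ≈ 0.0636 pm.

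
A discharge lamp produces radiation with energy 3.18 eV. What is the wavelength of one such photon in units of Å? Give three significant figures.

(h = 6.62607015 × 10^-34 J·s, c = 2.99792458 × 10^8 m/s, 1 eV = 1.602176634 × 10^-19 J.)
In SI units: E = 3.18 eV = 5.0949 × 10^-19 J.
The photon relation is λ = hc/E, giving λ = 3.899 × 10^-7 m.
Converting to Å: λ = 3899 Å ≈ 3900 Å.

3900 Å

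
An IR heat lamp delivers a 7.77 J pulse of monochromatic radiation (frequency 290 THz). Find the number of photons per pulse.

Per-photon energy: E = 1.922e-19 J (from frequency = 290 THz).
N = E_total / E_photon = 7.77 J / 1.922e-19 J = 4.04e19.

4.04e19 photons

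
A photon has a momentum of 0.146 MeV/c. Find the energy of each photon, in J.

2.34·10^-14 J

Convert to SI: p = 0.146 MeV/c = 7.8027·10^-23 kg·m/s.
Since E = pc for a photon, E = 2.339·10^-14 J.
So E ≈ 2.34·10^-14 J.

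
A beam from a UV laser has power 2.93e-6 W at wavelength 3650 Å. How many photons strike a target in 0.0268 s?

1.44e11 photons

Total energy: E_total = P·t = 2.93e-6 × 0.0268 = 7.852e-8 J.
Per-photon energy: E = 5.442e-19 J.
N = E_total / E_photon = 1.44e11.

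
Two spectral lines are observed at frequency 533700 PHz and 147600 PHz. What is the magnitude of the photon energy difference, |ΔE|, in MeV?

Using E = hf: E₁ = 3.5363 × 10^-13 J, E₂ = 9.7801 × 10^-14 J.
|ΔE| = |3.5363 × 10^-13 − 9.7801 × 10^-14| = 2.56 × 10^-13 J = 1.60 MeV.

1.60 MeV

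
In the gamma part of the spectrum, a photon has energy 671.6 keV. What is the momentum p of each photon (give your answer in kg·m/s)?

First convert: E = 671.6 keV = 1.0760 × 10^-13 J.
Apply p = E/c: p = 3.589 × 10^-22 kg·m/s.
So p ≈ 3.59 × 10^-22 kg·m/s.

3.59 × 10^-22 kg·m/s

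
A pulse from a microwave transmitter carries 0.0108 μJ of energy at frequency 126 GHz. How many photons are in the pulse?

1.29·10^14 photons

Per-photon energy: E = 8.349·10^-23 J (from frequency = 126 GHz).
N = E_total / E_photon = 1.08·10^-8 J / 8.349·10^-23 J = 1.29·10^14.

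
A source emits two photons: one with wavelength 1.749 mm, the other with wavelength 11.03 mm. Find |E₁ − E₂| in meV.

Using E = hc/λ: E₁ = 1.1358·10^-22 J, E₂ = 1.8009·10^-23 J.
|ΔE| = |1.1358·10^-22 − 1.8009·10^-23| = 9.56·10^-23 J = 0.596 meV.

0.596 meV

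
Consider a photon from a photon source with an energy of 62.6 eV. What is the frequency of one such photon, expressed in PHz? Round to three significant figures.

15.1 PHz

First convert: E = 62.6 eV = 1.0030·10^-17 J.
Apply f = E/h: f = 1.514·10^16 Hz.
Converting to PHz: f = 15.14 PHz ≈ 15.1 PHz.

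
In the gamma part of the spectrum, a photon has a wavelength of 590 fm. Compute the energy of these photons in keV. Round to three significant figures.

2100 keV

First convert: λ = 590 fm = 5.9 × 10^-13 m.
The photon relation is E = hc/λ, giving E = 3.367 × 10^-13 J.
Converting to keV: E = 2101 keV ≈ 2100 keV.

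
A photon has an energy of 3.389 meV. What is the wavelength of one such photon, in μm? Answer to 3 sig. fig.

366 μm

Take h = 6.62607015 × 10^-34 J·s, c = 2.99792458 × 10^8 m/s, 1 eV = 1.602176634 × 10^-19 J.
First convert: E = 3.389 meV = 5.4298 × 10^-22 J.
For a photon λ = hc/E, so λ = 3.658 × 10^-4 m.
Converting to μm: λ = 365.8 μm ≈ 366 μm.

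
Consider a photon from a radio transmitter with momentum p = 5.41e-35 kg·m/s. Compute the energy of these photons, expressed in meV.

1.01e-4 meV

Apply E = pc: E = 1.622e-26 J.
Converting to meV: E = 1.012e-4 meV ≈ 1.01e-4 meV.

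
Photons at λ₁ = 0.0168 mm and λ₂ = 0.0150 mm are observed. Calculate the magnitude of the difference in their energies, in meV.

8.86 meV

Using E = hc/λ: E₁ = 1.182e-20 J, E₂ = 1.324e-20 J.
|ΔE| = |1.182e-20 − 1.324e-20| = 1.42e-21 J = 8.86 meV.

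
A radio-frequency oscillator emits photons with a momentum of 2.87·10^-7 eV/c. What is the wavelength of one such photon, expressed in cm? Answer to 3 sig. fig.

(h = 6.62607015·10^-34 J·s, c = 2.99792458·10^8 m/s, 1 eV = 1.602176634·10^-19 J.)
Convert to SI: p = 2.87·10^-7 eV/c = 1.5338·10^-34 kg·m/s.
The photon relation is λ = h/p, giving λ = 4.320 m.
Converting to cm: λ = 432.0 cm ≈ 432 cm.

432 cm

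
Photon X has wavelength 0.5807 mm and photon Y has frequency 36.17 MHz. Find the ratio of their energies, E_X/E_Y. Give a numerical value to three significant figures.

E_X = 3.421 × 10^-22 J (from wavelength = 0.5807 mm, via E = hc/λ).
E_Y = 2.397 × 10^-26 J (from frequency = 36.17 MHz, via E = hf).
Ratio = 3.421 × 10^-22 / 2.397 × 10^-26 = 1.43 × 10^4.

1.43 × 10^4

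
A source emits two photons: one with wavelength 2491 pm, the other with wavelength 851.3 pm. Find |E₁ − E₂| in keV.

0.959 keV

Using E = hc/λ: E₁ = 7.9745 × 10^-17 J, E₂ = 2.3334 × 10^-16 J.
|ΔE| = |7.9745 × 10^-17 − 2.3334 × 10^-16| = 1.54 × 10^-16 J = 0.959 keV.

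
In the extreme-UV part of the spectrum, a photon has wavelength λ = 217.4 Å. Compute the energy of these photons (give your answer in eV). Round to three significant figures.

57.0 eV

In SI units: λ = 217.4 Å = 2.174·10^-8 m.
Since E = hc/λ for a photon, E = 9.137·10^-18 J.
Converting to eV: E = 57.03 eV ≈ 57.0 eV.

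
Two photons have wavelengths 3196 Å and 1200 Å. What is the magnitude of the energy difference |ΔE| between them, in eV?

6.45 eV

Using E = hc/λ: E₁ = 6.2154 × 10^-19 J, E₂ = 1.6554 × 10^-18 J.
|ΔE| = |6.2154 × 10^-19 − 1.6554 × 10^-18| = 1.03 × 10^-18 J = 6.45 eV.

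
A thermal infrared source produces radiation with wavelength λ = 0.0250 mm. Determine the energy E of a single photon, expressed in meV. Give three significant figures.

Take h = 6.62607015·10^-34 J·s, c = 2.99792458·10^8 m/s, 1 eV = 1.602176634·10^-19 J.
Convert to SI: λ = 0.0250 mm = 2.50·10^-5 m.
Since E = hc/λ for a photon, E = 7.946·10^-21 J.
Converting to meV: E = 49.59 meV ≈ 49.6 meV.

49.6 meV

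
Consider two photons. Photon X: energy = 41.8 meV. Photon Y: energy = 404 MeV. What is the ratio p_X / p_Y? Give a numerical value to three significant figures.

p_X = 2.234e-29 kg·m/s (from energy = 41.8 meV, via p = E/c).
p_Y = 2.159e-19 kg·m/s (from energy = 404 MeV, via p = E/c).
Ratio = 2.234e-29 / 2.159e-19 = 1.03e-10.

1.03e-10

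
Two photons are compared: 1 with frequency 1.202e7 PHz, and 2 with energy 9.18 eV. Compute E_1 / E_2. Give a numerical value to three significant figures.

5.42e6

E_1 = 7.965e-12 J (from frequency = 1.202e7 PHz, via E = hf).
E_2 = 1.471e-18 J (from energy = 9.18 eV, via E given directly).
Ratio = 7.965e-12 / 1.471e-18 = 5.42e6.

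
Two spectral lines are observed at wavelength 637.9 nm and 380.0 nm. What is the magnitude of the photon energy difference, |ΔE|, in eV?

1.32 eV

Using E = hc/λ: E₁ = 3.1140 × 10^-19 J, E₂ = 5.2275 × 10^-19 J.
|ΔE| = |3.1140 × 10^-19 − 5.2275 × 10^-19| = 2.11 × 10^-19 J = 1.32 eV.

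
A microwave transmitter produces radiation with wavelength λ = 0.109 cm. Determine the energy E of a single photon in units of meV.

1.14 meV

First convert: λ = 0.109 cm = 0.00109 m.
The photon relation is E = hc/λ, giving E = 1.822e-22 J.
Converting to meV: E = 1.137 meV ≈ 1.14 meV.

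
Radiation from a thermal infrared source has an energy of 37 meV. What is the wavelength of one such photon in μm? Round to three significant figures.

33.5 μm

Use h = 6.62607015e-34 J·s, c = 2.99792458e8 m/s, 1 eV = 1.602176634e-19 J.
First convert: E = 37 meV = 5.9281e-21 J.
The photon relation is λ = hc/E, giving λ = 3.351e-5 m.
Converting to μm: λ = 33.51 μm ≈ 33.5 μm.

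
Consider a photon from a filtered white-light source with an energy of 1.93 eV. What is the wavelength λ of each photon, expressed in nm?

642 nm

Use h = 6.62607015 × 10^-34 J·s, c = 2.99792458 × 10^8 m/s, 1 eV = 1.602176634 × 10^-19 J.
First convert: E = 1.93 eV = 3.0922 × 10^-19 J.
Apply λ = hc/E: λ = 6.424 × 10^-7 m.
Converting to nm: λ = 642.4 nm ≈ 642 nm.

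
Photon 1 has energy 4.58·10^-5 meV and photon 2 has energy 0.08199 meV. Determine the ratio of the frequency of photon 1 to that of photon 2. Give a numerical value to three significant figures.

f_1 = 1.107·10^7 Hz (from energy = 4.58·10^-5 meV, via f = E/h).
f_2 = 1.983·10^10 Hz (from energy = 0.08199 meV, via f = E/h).
Ratio = 1.107·10^7 / 1.983·10^10 = 5.59·10^-4.

5.59·10^-4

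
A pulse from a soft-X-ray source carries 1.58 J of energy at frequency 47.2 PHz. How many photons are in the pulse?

Per-photon energy: E = 3.128e-17 J (from frequency = 47.2 PHz).
N = E_total / E_photon = 1.58 J / 3.128e-17 J = 5.05e16.

5.05e16 photons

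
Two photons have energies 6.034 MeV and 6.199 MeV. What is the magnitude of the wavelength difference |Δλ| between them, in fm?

5.47 fm

Using λ = hc/E: λ₁ = 2.0548e-13 m, λ₂ = 2.0001e-13 m.
|Δλ| = |2.0548e-13 − 2.0001e-13| = 5.47e-15 m = 5.47 fm.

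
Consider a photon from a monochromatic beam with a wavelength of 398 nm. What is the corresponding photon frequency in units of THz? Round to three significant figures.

753 THz

Convert to SI: λ = 398 nm = 3.98 × 10^-7 m.
The photon relation is f = c/λ, giving f = 7.532 × 10^14 Hz.
Converting to THz: f = 753.2 THz ≈ 753 THz.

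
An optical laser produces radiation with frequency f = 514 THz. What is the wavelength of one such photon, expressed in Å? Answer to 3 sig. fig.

Take c = 2.99792458e8 m/s.
First convert: f = 514 THz = 5.14e14 Hz.
Apply λ = c/f: λ = 5.833e-7 m.
Converting to Å: λ = 5833 Å ≈ 5830 Å.

5830 Å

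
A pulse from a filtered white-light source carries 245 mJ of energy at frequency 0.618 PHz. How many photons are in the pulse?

Per-photon energy: E = 4.095e-19 J (from frequency = 0.618 PHz).
N = E_total / E_photon = 0.245 J / 4.095e-19 J = 5.98e17.

5.98e17 photons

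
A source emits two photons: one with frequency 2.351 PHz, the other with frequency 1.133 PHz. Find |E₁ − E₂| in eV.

Using E = hf: E₁ = 1.5578·10^-18 J, E₂ = 7.5073·10^-19 J.
|ΔE| = |1.5578·10^-18 − 7.5073·10^-19| = 8.07·10^-19 J = 5.04 eV.

5.04 eV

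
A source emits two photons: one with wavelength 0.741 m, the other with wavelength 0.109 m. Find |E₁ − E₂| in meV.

9.70·10^-3 meV

Using E = hc/λ: E₁ = 2.681·10^-25 J, E₂ = 1.822·10^-24 J.
|ΔE| = |2.681·10^-25 − 1.822·10^-24| = 1.55·10^-24 J = 9.70·10^-3 meV.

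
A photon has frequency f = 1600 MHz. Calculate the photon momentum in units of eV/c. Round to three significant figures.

Use h = 6.62607015e-34 J·s, c = 2.99792458e8 m/s, 1 eV = 1.602176634e-19 J.
First convert: f = 1600 MHz = 1.6e9 Hz.
For a photon p = hf/c, so p = 3.536e-33 kg·m/s.
Converting to eV/c: p = 6.617e-6 eV/c ≈ 6.62e-6 eV/c.

6.62e-6 eV/c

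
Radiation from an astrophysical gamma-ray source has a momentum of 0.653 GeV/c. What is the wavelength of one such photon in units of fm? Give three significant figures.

Use h = 6.62607015 × 10^-34 J·s, c = 2.99792458 × 10^8 m/s, 1 eV = 1.602176634 × 10^-19 J.
First convert: p = 0.653 GeV/c = 3.4898 × 10^-19 kg·m/s.
For a photon λ = h/p, so λ = 1.899 × 10^-15 m.
Converting to fm: λ = 1.899 fm ≈ 1.90 fm.

1.90 fm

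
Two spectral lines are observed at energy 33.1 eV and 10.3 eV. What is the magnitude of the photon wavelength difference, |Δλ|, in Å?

Using λ = hc/E: λ₁ = 3.746e-8 m, λ₂ = 1.204e-7 m.
|Δλ| = |3.746e-8 − 1.204e-7| = 8.29e-8 m = 829 Å.

829 Å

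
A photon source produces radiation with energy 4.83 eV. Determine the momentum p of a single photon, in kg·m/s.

First convert: E = 4.83 eV = 7.7385 × 10^-19 J.
The photon relation is p = E/c, giving p = 2.581 × 10^-27 kg·m/s.
So p ≈ 2.58 × 10^-27 kg·m/s.

2.58 × 10^-27 kg·m/s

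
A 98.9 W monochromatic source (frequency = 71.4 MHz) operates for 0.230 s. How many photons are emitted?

4.81e26 photons

Total energy: E_total = P·t = 98.9 × 0.230 = 22.75 J.
Per-photon energy: E = 4.731e-26 J.
N = E_total / E_photon = 4.81e26.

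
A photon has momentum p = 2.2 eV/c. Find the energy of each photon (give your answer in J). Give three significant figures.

Take c = 2.99792458 × 10^8 m/s, 1 eV = 1.602176634 × 10^-19 J.
First convert: p = 2.2 eV/c = 1.1757 × 10^-27 kg·m/s.
The photon relation is E = pc, giving E = 3.525 × 10^-19 J.
So E ≈ 3.52 × 10^-19 J.

3.52 × 10^-19 J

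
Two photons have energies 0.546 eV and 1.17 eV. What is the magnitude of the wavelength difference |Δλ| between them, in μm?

Using λ = hc/E: λ₁ = 2.271e-6 m, λ₂ = 1.060e-6 m.
|Δλ| = |2.271e-6 − 1.060e-6| = 1.21e-6 m = 1.21 μm.

1.21 μm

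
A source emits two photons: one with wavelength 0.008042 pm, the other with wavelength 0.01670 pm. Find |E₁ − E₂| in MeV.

Using E = hc/λ: E₁ = 2.4701 × 10^-11 J, E₂ = 1.1895 × 10^-11 J.
|ΔE| = |2.4701 × 10^-11 − 1.1895 × 10^-11| = 1.28 × 10^-11 J = 79.9 MeV.

79.9 MeV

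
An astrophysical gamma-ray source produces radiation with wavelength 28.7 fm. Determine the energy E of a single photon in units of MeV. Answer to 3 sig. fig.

43.2 MeV

(h = 6.62607015e-34 J·s, c = 2.99792458e8 m/s, 1 eV = 1.602176634e-19 J.)
In SI units: λ = 28.7 fm = 2.87e-14 m.
The photon relation is E = hc/λ, giving E = 6.921e-12 J.
Converting to MeV: E = 43.20 MeV ≈ 43.2 MeV.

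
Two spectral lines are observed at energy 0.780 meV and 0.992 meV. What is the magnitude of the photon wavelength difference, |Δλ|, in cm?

0.0340 cm

Using λ = hc/E: λ₁ = 0.001590 m, λ₂ = 0.001250 m.
|Δλ| = |0.001590 − 0.001250| = 3.40e-4 m = 0.0340 cm.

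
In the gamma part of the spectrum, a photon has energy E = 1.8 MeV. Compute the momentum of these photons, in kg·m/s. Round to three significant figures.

9.62 × 10^-22 kg·m/s

Use c = 2.99792458 × 10^8 m/s, 1 eV = 1.602176634 × 10^-19 J.
In SI units: E = 1.8 MeV = 2.8839 × 10^-13 J.
The photon relation is p = E/c, giving p = 9.620 × 10^-22 kg·m/s.
So p ≈ 9.62 × 10^-22 kg·m/s.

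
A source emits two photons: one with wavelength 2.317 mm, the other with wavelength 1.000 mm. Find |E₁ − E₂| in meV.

Using E = hc/λ: E₁ = 8.5734e-23 J, E₂ = 1.9864e-22 J.
|ΔE| = |8.5734e-23 − 1.9864e-22| = 1.13e-22 J = 0.705 meV.

0.705 meV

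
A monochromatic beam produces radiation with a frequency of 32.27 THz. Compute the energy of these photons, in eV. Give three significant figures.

First convert: f = 32.27 THz = 3.227 × 10^13 Hz.
Since E = hf for a photon, E = 2.138 × 10^-20 J.
Converting to eV: E = 0.1335 eV ≈ 0.133 eV.

0.133 eV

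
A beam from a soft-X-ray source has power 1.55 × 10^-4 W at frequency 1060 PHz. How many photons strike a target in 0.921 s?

2.03 × 10^11 photons

Total energy: E_total = P·t = 1.55 × 10^-4 × 0.921 = 1.428 × 10^-4 J.
Per-photon energy: E = 7.024 × 10^-16 J.
N = E_total / E_photon = 2.03 × 10^11.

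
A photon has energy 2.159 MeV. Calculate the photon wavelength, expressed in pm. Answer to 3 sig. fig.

0.574 pm

(h = 6.62607015·10^-34 J·s, c = 2.99792458·10^8 m/s, 1 eV = 1.602176634·10^-19 J.)
Convert to SI: E = 2.159 MeV = 3.4591·10^-13 J.
Since λ = hc/E for a photon, λ = 5.743·10^-13 m.
Converting to pm: λ = 0.5743 pm ≈ 0.574 pm.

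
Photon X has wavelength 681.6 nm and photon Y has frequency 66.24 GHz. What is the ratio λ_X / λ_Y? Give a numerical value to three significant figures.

1.51 × 10^-4

λ_X = 6.816 × 10^-7 m (from wavelength = 681.6 nm, via λ given directly).
λ_Y = 0.004526 m (from frequency = 66.24 GHz, via λ = c/f).
Ratio = 6.816 × 10^-7 / 0.004526 = 1.51 × 10^-4.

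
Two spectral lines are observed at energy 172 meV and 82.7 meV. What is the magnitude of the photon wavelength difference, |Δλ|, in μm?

7.78 μm

Using λ = hc/E: λ₁ = 7.208 × 10^-6 m, λ₂ = 1.499 × 10^-5 m.
|Δλ| = |7.208 × 10^-6 − 1.499 × 10^-5| = 7.78 × 10^-6 m = 7.78 μm.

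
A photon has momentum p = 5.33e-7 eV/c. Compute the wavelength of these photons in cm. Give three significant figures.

In SI units: p = 5.33e-7 eV/c = 2.8485e-34 kg·m/s.
The photon relation is λ = h/p, giving λ = 2.326 m.
Converting to cm: λ = 232.6 cm ≈ 233 cm.

233 cm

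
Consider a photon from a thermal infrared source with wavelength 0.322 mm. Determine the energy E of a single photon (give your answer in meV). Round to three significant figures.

In SI units: λ = 0.322 mm = 3.22e-4 m.
For a photon E = hc/λ, so E = 6.169e-22 J.
Converting to meV: E = 3.850 meV ≈ 3.85 meV.

3.85 meV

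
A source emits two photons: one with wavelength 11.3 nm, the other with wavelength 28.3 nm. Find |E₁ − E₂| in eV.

65.9 eV

Using E = hc/λ: E₁ = 1.758 × 10^-17 J, E₂ = 7.019 × 10^-18 J.
|ΔE| = |1.758 × 10^-17 − 7.019 × 10^-18| = 1.06 × 10^-17 J = 65.9 eV.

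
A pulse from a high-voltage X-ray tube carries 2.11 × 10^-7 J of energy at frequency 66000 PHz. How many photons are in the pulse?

4.82 × 10^6 photons

Per-photon energy: E = 4.373 × 10^-14 J (from frequency = 66000 PHz).
N = E_total / E_photon = 2.11 × 10^-7 J / 4.373 × 10^-14 J = 4.82 × 10^6.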